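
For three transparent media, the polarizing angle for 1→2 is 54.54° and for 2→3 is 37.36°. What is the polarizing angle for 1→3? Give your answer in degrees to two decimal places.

Each Brewster angle gives a ratio: n₂/n₁ = tan 54.54° = 1.4040, n₃/n₂ = tan 37.36° = 0.7635.
Multiplying, n₃/n₁ = 1.4040 × 0.7635 = 1.0719, and θ_B(1→3) = arctan 1.0719 = 46.99°.

θ_B ≈ 46.99°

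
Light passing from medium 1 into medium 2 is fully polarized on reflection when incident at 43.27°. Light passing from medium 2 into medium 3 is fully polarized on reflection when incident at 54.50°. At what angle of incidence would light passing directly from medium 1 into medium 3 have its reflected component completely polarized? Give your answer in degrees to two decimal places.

Each Brewster angle gives a ratio: n₂/n₁ = tan 43.27° = 0.9414, n₃/n₂ = tan 54.50° = 1.4019.
n₃/n₁ = 1.3197. Then tan θ_B(1→3) = n₃/n₁, so θ_B(1→3) = arctan(1.3197) = 52.85°.

θ_B ≈ 52.85°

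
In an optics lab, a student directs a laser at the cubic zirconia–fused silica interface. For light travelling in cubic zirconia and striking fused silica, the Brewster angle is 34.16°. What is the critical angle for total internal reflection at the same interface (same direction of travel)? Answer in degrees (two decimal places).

θ_c ≈ 42.73°

n₂/n₁ = tan 34.16° = 0.6786; the critical angle satisfies sin θ_c = n₂/n₁.
θ_c = arcsin(0.6786) = 42.73°.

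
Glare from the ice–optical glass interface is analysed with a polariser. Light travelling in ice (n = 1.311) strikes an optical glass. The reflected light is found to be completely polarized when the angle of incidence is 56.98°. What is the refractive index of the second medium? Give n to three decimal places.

n ≈ 2.017

Brewster's law: tan θ_B = n₂/n₁ (light incident in ice, refracted into an optical glass).
n₂ = n₁ tan θ_B = 1.311 × tan 56.98° = 2.017.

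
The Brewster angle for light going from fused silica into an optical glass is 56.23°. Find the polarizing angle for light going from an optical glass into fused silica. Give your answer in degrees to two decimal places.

The two Brewster angles are complementary: θ_B' = 90° − θ_B = 90° − 56.23° = 33.77°.

θ_B' ≈ 33.77°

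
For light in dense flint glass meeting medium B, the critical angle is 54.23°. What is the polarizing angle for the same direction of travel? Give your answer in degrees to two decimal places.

sin θ_c = n₂/n₁, so n₂/n₁ = sin 54.23° = 0.8114.
Brewster: tan θ_B = n₂/n₁ = 0.8114.
θ_B = arctan(0.8114) = 39.05°.

θ_B ≈ 39.05°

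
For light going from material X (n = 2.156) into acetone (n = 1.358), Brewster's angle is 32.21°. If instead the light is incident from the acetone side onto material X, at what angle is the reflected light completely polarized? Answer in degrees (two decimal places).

θ_B' ≈ 57.79°

tan θ_B' = n₁/n₂ = 1/tan θ_B, so θ_B' = 90° − θ_B.
θ_B' = 90° − 32.21° = 57.79°.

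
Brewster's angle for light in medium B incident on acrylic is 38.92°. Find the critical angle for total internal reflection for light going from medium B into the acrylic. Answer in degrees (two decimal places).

tan θ_B = n₂/n₁ = tan 38.92° = 0.8075.
Total internal reflection: sin θ_c = n₂/n₁ = 0.8075.
θ_c = arcsin(0.8075) = 53.85°.

θ_c ≈ 53.85°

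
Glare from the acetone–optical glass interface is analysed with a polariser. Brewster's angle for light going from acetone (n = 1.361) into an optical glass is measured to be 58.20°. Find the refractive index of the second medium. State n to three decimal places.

n ≈ 2.195

At Brewster's angle, tan θ_B = n₂/n₁ with n₁ on the incident side (acetone) and n₂ on the transmitted side (an optical glass).
n₂ = n₁ tan θ_B = 1.361 × tan 58.20° = 2.195.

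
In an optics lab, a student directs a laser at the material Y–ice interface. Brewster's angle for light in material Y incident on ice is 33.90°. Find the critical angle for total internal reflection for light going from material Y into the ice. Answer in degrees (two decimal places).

θ_c ≈ 42.22°

n₂/n₁ = tan 33.90° = 0.6720; the critical angle satisfies sin θ_c = n₂/n₁.
θ_c = arcsin(0.6720) = 42.22°.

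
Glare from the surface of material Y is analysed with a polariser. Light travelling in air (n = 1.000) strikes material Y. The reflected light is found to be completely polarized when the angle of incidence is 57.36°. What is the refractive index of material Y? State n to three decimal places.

At the Brewster angle, tan θ_B = n₂/n₁ with n₁ on the incident side (air) and n₂ on the transmitted side (material Y).
n₂ = n₁ tan θ_B = 1.000 × tan 57.36° = 1.561.

n ≈ 1.561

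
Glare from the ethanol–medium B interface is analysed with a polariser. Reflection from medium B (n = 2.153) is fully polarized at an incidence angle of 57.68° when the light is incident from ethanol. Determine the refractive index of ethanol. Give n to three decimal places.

n ≈ 1.362

Brewster's law: tan θ_B = n₂/n₁ (light incident in ethanol, refracted into medium B).
n₁ = n₂ / tan θ_B = 2.153 / tan 57.68° = 1.362.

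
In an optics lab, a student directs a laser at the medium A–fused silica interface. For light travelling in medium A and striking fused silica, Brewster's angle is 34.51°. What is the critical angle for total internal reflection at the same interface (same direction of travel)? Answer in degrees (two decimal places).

n₂/n₁ = tan 34.51° = 0.6875; the critical angle satisfies sin θ_c = n₂/n₁.
θ_c = arcsin(0.6875) = 43.44°.

θ_c ≈ 43.44°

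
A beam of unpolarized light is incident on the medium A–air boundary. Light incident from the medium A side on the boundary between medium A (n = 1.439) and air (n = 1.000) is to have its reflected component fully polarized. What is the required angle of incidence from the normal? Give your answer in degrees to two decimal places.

θ_B ≈ 34.80°

tan θ_B = n₂/n₁ = 1.000/1.439 = 0.6949.
θ_B = arctan(0.6949) = 34.80°.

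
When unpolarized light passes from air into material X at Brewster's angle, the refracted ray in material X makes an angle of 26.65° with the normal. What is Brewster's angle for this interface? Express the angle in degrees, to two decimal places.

θ_B ≈ 63.35°

Since the reflected and refracted rays are at right angles at the polarizing angle, θ_B + θ_t = 90°.
So θ_B = 90° − θ_t = 90° − 26.65° = 63.35°.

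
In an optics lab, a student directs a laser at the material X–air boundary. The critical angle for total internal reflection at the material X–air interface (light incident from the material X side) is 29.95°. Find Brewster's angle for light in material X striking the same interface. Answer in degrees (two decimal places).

θ_B ≈ 26.53°

At the critical angle sin θ_c = n₂/n₁, giving n₂/n₁ = sin 29.95° = 0.4992.
Then tan θ_B = n₂/n₁ = 0.4992, so θ_B = arctan 0.4992 = 26.53°.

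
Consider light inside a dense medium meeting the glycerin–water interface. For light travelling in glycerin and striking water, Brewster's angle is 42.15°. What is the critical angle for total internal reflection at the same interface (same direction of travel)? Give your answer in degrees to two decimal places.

θ_c ≈ 64.84°

From Brewster, n₂/n₁ = tan θ_B = tan 42.15° = 0.9052.
Then sin θ_c = n₂/n₁ = 0.9052, so θ_c = arcsin 0.9052 = 64.84°.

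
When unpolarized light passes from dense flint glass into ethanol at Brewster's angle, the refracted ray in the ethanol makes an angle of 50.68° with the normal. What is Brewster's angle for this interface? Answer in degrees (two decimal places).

At Brewster's angle the reflected and refracted rays are perpendicular, so θ_B + θ_t = 90°.
θ_B = 90° − 50.68° = 39.32°.

θ_B ≈ 39.32°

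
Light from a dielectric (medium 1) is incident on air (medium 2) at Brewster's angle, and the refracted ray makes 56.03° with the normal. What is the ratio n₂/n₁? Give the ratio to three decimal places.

n₂/n₁ ≈ 0.674

At Brewster incidence θ_B = 90° − θ_t = 90° − 56.03° = 33.97°.
Then n₂/n₁ = tan θ_B = tan 33.97° = 0.674.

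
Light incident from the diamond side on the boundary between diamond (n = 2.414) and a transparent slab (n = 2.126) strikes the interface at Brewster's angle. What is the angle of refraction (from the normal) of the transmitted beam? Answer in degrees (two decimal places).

θ_t ≈ 48.63°

tan θ_B = n₂/n₁ = 2.126/2.414 = 0.8807, so θ_B = 41.37°.
The refracted ray is perpendicular to the reflected ray, so θ_t = 90° − θ_B = 48.63°.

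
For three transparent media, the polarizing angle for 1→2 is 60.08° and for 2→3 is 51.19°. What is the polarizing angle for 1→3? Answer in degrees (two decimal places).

θ_B ≈ 65.16°

tan θ_B(1→2) = n₂/n₁ = tan 60.08° = 1.7376.
tan θ_B(2→3) = n₃/n₂ = tan 51.19° = 1.2433.
So n₃/n₁ = (n₂/n₁)(n₃/n₂) = 1.7376 × 1.2433 = 2.1604.
θ_B(1→3) = arctan(2.1604) = 65.16°.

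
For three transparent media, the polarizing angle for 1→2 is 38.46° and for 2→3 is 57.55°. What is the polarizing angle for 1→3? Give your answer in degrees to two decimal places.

θ_B ≈ 51.32°

Each Brewster angle gives a ratio: n₂/n₁ = tan 38.46° = 0.7943, n₃/n₂ = tan 57.55° = 1.5727.
So n₃/n₁ = (n₂/n₁)(n₃/n₂) = 0.7943 × 1.5727 = 1.2492.
θ_B(1→3) = arctan(1.2492) = 51.32°.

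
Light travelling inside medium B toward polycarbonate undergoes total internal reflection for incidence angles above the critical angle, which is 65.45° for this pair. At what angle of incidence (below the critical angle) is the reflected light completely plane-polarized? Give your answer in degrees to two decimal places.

At the critical angle sin θ_c = n₂/n₁, giving n₂/n₁ = sin 65.45° = 0.9096.
Then tan θ_B = n₂/n₁ = 0.9096, so θ_B = arctan 0.9096 = 42.29°.

θ_B ≈ 42.29°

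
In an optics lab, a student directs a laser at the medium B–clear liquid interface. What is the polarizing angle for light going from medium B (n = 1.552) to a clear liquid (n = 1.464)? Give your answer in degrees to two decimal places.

At Brewster's angle the reflected and refracted rays are perpendicular, which with Snell's law gives tan θ_B = n₂/n₁.
tan θ_B = n₂/n₁ = 1.464/1.552 = 0.9433. Taking the arctangent, θ_B = 43.33°.

θ_B ≈ 43.33°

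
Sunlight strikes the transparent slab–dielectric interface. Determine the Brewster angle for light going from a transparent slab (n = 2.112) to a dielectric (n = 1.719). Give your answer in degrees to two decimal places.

θ_B ≈ 39.14°

At Brewster's angle the reflected and refracted rays are perpendicular, which with Snell's law gives tan θ_B = n₂/n₁.
tan θ_B = n₂/n₁ = 1.719/2.112 = 0.8139.
θ_B = arctan(0.8139) = 39.14°.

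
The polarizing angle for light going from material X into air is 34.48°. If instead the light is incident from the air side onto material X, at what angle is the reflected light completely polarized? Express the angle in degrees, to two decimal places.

Reversing the direction swaps n₁ and n₂, so tan θ_B' = 1/tan θ_B and θ_B' = 90° − θ_B.
Hence θ_B' = 90° − 34.48° = 55.52°.

θ_B' ≈ 55.52°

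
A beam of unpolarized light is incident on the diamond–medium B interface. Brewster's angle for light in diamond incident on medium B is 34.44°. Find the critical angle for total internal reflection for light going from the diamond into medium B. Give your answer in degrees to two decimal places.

n₂/n₁ = tan 34.44° = 0.6857; the critical angle satisfies sin θ_c = n₂/n₁.
θ_c = arcsin(0.6857) = 43.29°.

θ_c ≈ 43.29°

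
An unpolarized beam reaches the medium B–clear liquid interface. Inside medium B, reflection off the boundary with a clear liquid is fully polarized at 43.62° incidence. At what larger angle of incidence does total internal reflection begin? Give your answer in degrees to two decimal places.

tan θ_B = n₂/n₁ = tan 43.62° = 0.9530.
Total internal reflection: sin θ_c = n₂/n₁ = 0.9530.
θ_c = arcsin(0.9530) = 72.36°.

θ_c ≈ 72.36°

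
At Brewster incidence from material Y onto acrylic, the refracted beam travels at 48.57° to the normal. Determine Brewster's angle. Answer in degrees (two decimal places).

θ_B ≈ 41.43°

At Brewster's angle the reflected and refracted rays are perpendicular, so θ_B + θ_t = 90°.
So θ_B = 90° − θ_t = 90° − 48.57° = 41.43°.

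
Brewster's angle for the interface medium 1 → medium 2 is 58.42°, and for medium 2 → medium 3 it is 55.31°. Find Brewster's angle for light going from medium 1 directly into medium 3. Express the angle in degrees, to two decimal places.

θ_B ≈ 66.95°

tan θ_B(1→2) = n₂/n₁ = tan 58.42° = 1.6267.
tan θ_B(2→3) = n₃/n₂ = tan 55.31° = 1.4447.
Multiplying, n₃/n₁ = 1.6267 × 1.4447 = 2.3502, and θ_B(1→3) = arctan 2.3502 = 66.95°.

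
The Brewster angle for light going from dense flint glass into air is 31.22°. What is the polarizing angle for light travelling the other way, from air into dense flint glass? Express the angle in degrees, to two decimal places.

The two Brewster angles are complementary: θ_B' = 90° − θ_B = 90° − 31.22° = 58.78°.

θ_B' ≈ 58.78°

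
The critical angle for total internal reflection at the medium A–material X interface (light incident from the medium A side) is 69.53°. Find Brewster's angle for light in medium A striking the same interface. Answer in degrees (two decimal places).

At the critical angle sin θ_c = n₂/n₁, giving n₂/n₁ = sin 69.53° = 0.9369.
Then tan θ_B = n₂/n₁ = 0.9369, so θ_B = arctan 0.9369 = 43.13°.

θ_B ≈ 43.13°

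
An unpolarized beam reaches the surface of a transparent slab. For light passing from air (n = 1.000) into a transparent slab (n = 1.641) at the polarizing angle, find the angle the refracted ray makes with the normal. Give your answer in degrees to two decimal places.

θ_t ≈ 31.36°

First find Brewster's angle: tan θ_B = 1.641/1.000 = 1.6410, giving θ_B = 58.64°.
Since θ_B + θ_t = 90° at Brewster incidence, θ_t = 90° − 58.64° = 31.36°.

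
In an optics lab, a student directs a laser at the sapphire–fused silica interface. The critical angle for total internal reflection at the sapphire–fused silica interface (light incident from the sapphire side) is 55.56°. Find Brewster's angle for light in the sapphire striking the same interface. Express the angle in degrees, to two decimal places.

θ_B ≈ 39.51°

sin θ_c = n₂/n₁, so n₂/n₁ = sin 55.56° = 0.8247.
Brewster: tan θ_B = n₂/n₁ = 0.8247.
θ_B = arctan(0.8247) = 39.51°.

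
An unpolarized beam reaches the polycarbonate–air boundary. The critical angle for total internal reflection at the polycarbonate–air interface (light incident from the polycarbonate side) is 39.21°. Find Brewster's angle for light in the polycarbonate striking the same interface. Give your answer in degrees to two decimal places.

θ_B ≈ 32.30°

n₂/n₁ = sin θ_c = sin 39.21° = 0.6322.
tan θ_B equals the same ratio, so θ_B = arctan(0.6322) = 32.30°.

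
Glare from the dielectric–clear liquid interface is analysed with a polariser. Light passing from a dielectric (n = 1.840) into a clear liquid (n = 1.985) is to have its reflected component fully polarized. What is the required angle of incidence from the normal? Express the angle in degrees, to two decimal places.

θ_B ≈ 47.17°

The reflected p-component vanishes when tan θ_B = n₂/n₁.
tan θ_B = n₂/n₁ = 1.985/1.840 = 1.0788. Taking the arctangent, θ_B = 47.17°.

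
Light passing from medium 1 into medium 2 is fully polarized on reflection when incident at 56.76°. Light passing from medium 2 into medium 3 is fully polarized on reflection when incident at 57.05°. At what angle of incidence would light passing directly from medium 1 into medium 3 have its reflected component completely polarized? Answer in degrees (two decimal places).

tan θ_B(1→2) = n₂/n₁ = tan 56.76° = 1.5258.
tan θ_B(2→3) = n₃/n₂ = tan 57.05° = 1.5428.
So n₃/n₁ = (n₂/n₁)(n₃/n₂) = 1.5258 × 1.5428 = 2.3541.
θ_B(1→3) = arctan(2.3541) = 66.98°.

θ_B ≈ 66.98°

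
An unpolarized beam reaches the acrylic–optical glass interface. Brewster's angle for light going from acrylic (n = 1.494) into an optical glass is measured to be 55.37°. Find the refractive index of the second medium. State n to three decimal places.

n ≈ 2.163

At Brewster's angle, tan θ_B = n₂/n₁ with n₁ on the incident side (acrylic) and n₂ on the transmitted side (an optical glass).
n₂ = n₁ tan θ_B = 1.494 × tan 55.37° = 2.163.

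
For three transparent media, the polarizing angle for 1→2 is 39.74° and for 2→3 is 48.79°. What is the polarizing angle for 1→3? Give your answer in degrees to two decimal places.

n₂/n₁ = tan 39.74° = 0.8314 and n₃/n₂ = tan 48.79° = 1.1419.
So n₃/n₁ = (n₂/n₁)(n₃/n₂) = 0.8314 × 1.1419 = 0.9494.
θ_B(1→3) = arctan(0.9494) = 43.51°.

θ_B ≈ 43.51°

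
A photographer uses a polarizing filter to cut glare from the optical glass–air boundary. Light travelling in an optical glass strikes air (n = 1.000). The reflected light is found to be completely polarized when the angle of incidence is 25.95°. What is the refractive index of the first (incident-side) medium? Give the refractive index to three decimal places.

At Brewster's angle, tan θ_B = n₂/n₁ with n₁ on the incident side (an optical glass) and n₂ on the transmitted side (air).
n₁ = n₂ / tan θ_B = 1.000 / tan 25.95° = 2.055.

n ≈ 2.055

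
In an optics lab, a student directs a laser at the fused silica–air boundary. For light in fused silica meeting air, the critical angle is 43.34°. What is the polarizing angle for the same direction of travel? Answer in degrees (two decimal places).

θ_B ≈ 34.46°

At the critical angle sin θ_c = n₂/n₁, giving n₂/n₁ = sin 43.34° = 0.6863.
Then tan θ_B = n₂/n₁ = 0.6863, so θ_B = arctan 0.6863 = 34.46°.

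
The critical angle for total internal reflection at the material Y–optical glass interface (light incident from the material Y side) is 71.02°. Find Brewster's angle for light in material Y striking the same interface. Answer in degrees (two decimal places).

At the critical angle sin θ_c = n₂/n₁, giving n₂/n₁ = sin 71.02° = 0.9456.
Then tan θ_B = n₂/n₁ = 0.9456, so θ_B = arctan 0.9456 = 43.40°.

θ_B ≈ 43.40°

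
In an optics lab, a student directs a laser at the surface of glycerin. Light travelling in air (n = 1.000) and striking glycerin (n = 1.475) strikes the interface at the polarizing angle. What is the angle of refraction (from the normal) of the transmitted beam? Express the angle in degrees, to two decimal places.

First find Brewster's angle: tan θ_B = 1.475/1.000 = 1.4750, giving θ_B = 55.86°.
The refracted ray is perpendicular to the reflected ray, so θ_t = 90° − θ_B = 34.14°.

θ_t ≈ 34.14°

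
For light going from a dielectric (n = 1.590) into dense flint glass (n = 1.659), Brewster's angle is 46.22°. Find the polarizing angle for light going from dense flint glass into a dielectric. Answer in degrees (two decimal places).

θ_B' ≈ 43.78°

Reversing the direction swaps n₁ and n₂, so tan θ_B' = 1/tan θ_B and θ_B' = 90° − θ_B.
Hence θ_B' = 90° − 46.22° = 43.78°.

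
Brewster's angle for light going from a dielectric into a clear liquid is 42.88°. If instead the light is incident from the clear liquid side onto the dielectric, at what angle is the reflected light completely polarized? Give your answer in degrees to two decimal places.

θ_B' ≈ 47.12°

tan θ_B' = n₁/n₂ = 1/tan θ_B, so θ_B' = 90° − θ_B.
θ_B' = 90° − 42.88° = 47.12°.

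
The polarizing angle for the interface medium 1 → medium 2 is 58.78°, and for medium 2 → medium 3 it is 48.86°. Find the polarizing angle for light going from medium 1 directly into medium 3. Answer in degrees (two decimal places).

Each Brewster angle gives a ratio: n₂/n₁ = tan 58.78° = 1.6499, n₃/n₂ = tan 48.86° = 1.1447.
n₃/n₁ = 1.8886. Then tan θ_B(1→3) = n₃/n₁, so θ_B(1→3) = arctan(1.8886) = 62.10°.

θ_B ≈ 62.10°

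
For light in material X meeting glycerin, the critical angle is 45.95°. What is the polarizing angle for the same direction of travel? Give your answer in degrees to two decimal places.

θ_B ≈ 35.71°

n₂/n₁ = sin θ_c = sin 45.95° = 0.7187.
tan θ_B equals the same ratio, so θ_B = arctan(0.7187) = 35.71°.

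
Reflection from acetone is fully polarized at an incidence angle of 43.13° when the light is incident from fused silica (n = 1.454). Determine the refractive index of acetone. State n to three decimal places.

n ≈ 1.362

Full polarization of the reflected beam means tan θ_B = n₂/n₁, where n₁ is the incident medium (fused silica).
n₂ = n₁ tan θ_B = 1.454 × tan 43.13° = 1.362.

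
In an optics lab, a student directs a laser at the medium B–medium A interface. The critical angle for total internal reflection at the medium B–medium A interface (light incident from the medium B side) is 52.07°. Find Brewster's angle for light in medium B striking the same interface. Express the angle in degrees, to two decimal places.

n₂/n₁ = sin θ_c = sin 52.07° = 0.7888.
tan θ_B equals the same ratio, so θ_B = arctan(0.7888) = 38.27°.

θ_B ≈ 38.27°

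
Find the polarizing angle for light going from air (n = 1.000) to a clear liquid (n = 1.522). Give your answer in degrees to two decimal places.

At Brewster's angle the reflected and refracted rays are perpendicular, which with Snell's law gives tan θ_B = n₂/n₁.
Here n₂/n₁ = 1.522/1.000 = 1.5220, and Brewster's law gives tan θ_B = n₂/n₁.
So θ_B = arctan 1.5220 = 56.69°.

θ_B ≈ 56.69°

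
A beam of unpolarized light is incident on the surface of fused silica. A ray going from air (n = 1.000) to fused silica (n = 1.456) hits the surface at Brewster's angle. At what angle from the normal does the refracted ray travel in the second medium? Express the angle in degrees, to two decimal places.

θ_t ≈ 34.48°

tan θ_B = n₂/n₁ = 1.456/1.000 = 1.4560, so θ_B = 55.52°.
At Brewster's angle the reflected and refracted rays are perpendicular, so θ_t = 90° − θ_B = 90° − 55.52° = 34.48°.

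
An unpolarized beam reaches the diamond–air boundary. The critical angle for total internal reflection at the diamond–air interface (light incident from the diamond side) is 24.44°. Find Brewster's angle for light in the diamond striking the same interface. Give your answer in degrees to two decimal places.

θ_B ≈ 22.48°

sin θ_c = n₂/n₁, so n₂/n₁ = sin 24.44° = 0.4137.
Brewster: tan θ_B = n₂/n₁ = 0.4137.
θ_B = arctan(0.4137) = 22.48°.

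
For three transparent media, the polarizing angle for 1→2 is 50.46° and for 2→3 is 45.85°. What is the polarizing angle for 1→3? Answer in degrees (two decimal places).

θ_B ≈ 51.29°

n₂/n₁ = tan 50.46° = 1.2114 and n₃/n₂ = tan 45.85° = 1.0301.
So n₃/n₁ = (n₂/n₁)(n₃/n₂) = 1.2114 × 1.0301 = 1.2479.
θ_B(1→3) = arctan(1.2479) = 51.29°.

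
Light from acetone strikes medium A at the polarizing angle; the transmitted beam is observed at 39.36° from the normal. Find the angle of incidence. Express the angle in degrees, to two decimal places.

θ_B ≈ 50.64°

Since the reflected and refracted rays are at right angles at the polarizing angle, θ_B + θ_t = 90°.
So θ_B = 90° − θ_t = 90° − 39.36° = 50.64°.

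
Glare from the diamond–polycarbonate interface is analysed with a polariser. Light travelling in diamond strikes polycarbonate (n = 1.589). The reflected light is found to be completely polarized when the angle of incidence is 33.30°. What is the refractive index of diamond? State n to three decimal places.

Brewster's law: tan θ_B = n₂/n₁ (light incident in diamond, refracted into polycarbonate).
n₁ = n₂ / tan θ_B = 1.589 / tan 33.30° = 2.419.

n ≈ 2.419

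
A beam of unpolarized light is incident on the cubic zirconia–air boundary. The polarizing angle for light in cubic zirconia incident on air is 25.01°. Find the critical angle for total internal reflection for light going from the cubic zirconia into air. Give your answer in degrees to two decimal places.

θ_c ≈ 27.81°

tan θ_B = n₂/n₁ = tan 25.01° = 0.4665.
Total internal reflection: sin θ_c = n₂/n₁ = 0.4665.
θ_c = arcsin(0.4665) = 27.81°.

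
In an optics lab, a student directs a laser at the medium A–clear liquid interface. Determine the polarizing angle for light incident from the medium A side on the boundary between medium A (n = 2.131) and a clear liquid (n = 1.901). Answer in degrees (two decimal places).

Brewster's condition: tan θ_B = n₂/n₁ = 1.901/2.131 = 0.8921.
θ_B = arctan(0.8921) = 41.74°.

θ_B ≈ 41.74°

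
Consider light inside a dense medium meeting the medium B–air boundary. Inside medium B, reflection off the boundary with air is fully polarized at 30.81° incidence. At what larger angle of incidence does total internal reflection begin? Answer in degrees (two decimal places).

θ_c ≈ 36.61°

tan θ_B = n₂/n₁ = tan 30.81° = 0.5964.
Total internal reflection: sin θ_c = n₂/n₁ = 0.5964.
θ_c = arcsin(0.5964) = 36.61°.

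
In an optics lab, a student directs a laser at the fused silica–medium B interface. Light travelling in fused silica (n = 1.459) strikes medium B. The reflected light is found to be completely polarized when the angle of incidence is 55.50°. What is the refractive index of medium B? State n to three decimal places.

n ≈ 2.123

Full polarization of the reflected beam means tan θ_B = n₂/n₁, where n₁ is the incident medium (fused silica).
n₂ = n₁ tan θ_B = 1.459 × tan 55.50° = 2.123.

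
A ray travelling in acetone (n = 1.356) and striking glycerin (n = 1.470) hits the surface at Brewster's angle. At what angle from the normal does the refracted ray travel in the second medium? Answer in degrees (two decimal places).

First find Brewster's angle: tan θ_B = 1.470/1.356 = 1.0841, giving θ_B = 47.31°.
At Brewster's angle the reflected and refracted rays are perpendicular, so θ_t = 90° − θ_B = 90° − 47.31° = 42.69°.

θ_t ≈ 42.69°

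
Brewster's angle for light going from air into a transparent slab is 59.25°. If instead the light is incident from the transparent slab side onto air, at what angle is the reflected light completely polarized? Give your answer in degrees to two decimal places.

θ_B' ≈ 30.75°

tan θ_B' = n₁/n₂ = 1/tan θ_B, so θ_B' = 90° − θ_B.
θ_B' = 90° − 59.25° = 30.75°.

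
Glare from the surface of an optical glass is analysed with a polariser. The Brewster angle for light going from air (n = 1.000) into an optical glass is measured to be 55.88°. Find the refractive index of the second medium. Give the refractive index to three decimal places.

At the Brewster angle, tan θ_B = n₂/n₁ with n₁ on the incident side (air) and n₂ on the transmitted side (an optical glass).
n₂ = n₁ tan θ_B = 1.000 × tan 55.88° = 1.476.

n ≈ 1.476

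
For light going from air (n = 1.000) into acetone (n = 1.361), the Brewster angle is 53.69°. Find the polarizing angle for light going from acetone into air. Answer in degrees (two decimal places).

tan θ_B' = n₁/n₂ = 1/tan θ_B, so θ_B' = 90° − θ_B.
θ_B' = 90° − 53.69° = 36.31°.

θ_B' ≈ 36.31°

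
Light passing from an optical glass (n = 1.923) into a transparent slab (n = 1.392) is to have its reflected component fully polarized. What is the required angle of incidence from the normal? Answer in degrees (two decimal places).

θ_B ≈ 35.90°

Here n₂/n₁ = 1.392/1.923 = 0.7239, and Brewster's law gives tan θ_B = n₂/n₁. Taking the arctangent, θ_B = 35.90°.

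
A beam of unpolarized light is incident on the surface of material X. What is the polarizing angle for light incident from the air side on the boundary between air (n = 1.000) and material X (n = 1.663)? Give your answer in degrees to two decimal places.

tan θ_B = n₂/n₁ = 1.663/1.000 = 1.6630.
So θ_B = arctan 1.6630 = 58.98°.

θ_B ≈ 58.98°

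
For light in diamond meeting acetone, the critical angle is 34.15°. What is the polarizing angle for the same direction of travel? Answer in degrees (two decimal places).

θ_B ≈ 29.31°

At the critical angle sin θ_c = n₂/n₁, giving n₂/n₁ = sin 34.15° = 0.5614.
Then tan θ_B = n₂/n₁ = 0.5614, so θ_B = arctan 0.5614 = 29.31°.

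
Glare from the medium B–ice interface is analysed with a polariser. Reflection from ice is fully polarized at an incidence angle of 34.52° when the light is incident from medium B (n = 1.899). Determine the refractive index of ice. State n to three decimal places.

Full polarization of the reflected beam means tan θ_B = n₂/n₁, where n₁ is the incident medium (medium B).
n₂ = n₁ tan θ_B = 1.899 × tan 34.52° = 1.306.

n ≈ 1.306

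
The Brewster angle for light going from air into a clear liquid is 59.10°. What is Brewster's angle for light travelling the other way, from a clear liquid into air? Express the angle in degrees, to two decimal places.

tan θ_B' = n₁/n₂ = 1/tan θ_B, so θ_B' = 90° − θ_B.
θ_B' = 90° − 59.10° = 30.90°.

θ_B' ≈ 30.90°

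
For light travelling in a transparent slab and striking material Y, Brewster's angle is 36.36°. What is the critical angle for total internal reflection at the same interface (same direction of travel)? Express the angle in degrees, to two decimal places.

From Brewster, n₂/n₁ = tan θ_B = tan 36.36° = 0.7362.
Then sin θ_c = n₂/n₁ = 0.7362, so θ_c = arcsin 0.7362 = 47.41°.

θ_c ≈ 47.41°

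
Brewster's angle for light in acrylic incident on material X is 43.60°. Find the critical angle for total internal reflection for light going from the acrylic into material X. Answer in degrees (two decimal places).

θ_c ≈ 72.23°

From Brewster, n₂/n₁ = tan θ_B = tan 43.60° = 0.9523.
Then sin θ_c = n₂/n₁ = 0.9523, so θ_c = arcsin 0.9523 = 72.23°.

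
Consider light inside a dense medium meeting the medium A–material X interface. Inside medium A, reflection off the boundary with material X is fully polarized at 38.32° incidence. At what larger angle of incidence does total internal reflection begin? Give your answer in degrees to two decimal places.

θ_c ≈ 52.22°

From Brewster, n₂/n₁ = tan θ_B = tan 38.32° = 0.7903.
Then sin θ_c = n₂/n₁ = 0.7903, so θ_c = arcsin 0.7903 = 52.22°.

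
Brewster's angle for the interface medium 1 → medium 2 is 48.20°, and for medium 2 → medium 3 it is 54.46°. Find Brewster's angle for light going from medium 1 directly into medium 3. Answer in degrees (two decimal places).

θ_B ≈ 57.43°

tan θ_B(1→2) = n₂/n₁ = tan 48.20° = 1.1184.
tan θ_B(2→3) = n₃/n₂ = tan 54.46° = 1.3999.
So n₃/n₁ = (n₂/n₁)(n₃/n₂) = 1.1184 × 1.3999 = 1.5657.
θ_B(1→3) = arctan(1.5657) = 57.43°.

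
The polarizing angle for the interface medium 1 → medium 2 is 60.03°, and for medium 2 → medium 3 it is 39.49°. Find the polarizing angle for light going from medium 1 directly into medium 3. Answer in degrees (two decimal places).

θ_B ≈ 55.02°

n₂/n₁ = tan 60.03° = 1.7341 and n₃/n₂ = tan 39.49° = 0.8240.
So n₃/n₁ = (n₂/n₁)(n₃/n₂) = 1.7341 × 0.8240 = 1.4290.
θ_B(1→3) = arctan(1.4290) = 55.02°.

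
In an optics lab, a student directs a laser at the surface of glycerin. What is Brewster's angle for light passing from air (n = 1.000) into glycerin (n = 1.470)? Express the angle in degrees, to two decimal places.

Brewster's condition: tan θ_B = n₂/n₁ = 1.470/1.000 = 1.4700.
θ_B = arctan(1.4700) = 55.77°.

θ_B ≈ 55.77°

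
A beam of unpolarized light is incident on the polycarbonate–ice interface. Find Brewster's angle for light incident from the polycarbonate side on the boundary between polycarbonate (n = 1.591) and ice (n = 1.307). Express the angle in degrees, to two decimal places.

θ_B ≈ 39.40°

Brewster's condition: tan θ_B = n₂/n₁ = 1.307/1.591 = 0.8215.
So θ_B = arctan 0.8215 = 39.40°.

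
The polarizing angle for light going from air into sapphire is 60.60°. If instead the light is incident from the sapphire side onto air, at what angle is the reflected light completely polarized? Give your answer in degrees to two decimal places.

θ_B' ≈ 29.40°

The two Brewster angles are complementary: θ_B' = 90° − θ_B = 90° − 60.60° = 29.40°.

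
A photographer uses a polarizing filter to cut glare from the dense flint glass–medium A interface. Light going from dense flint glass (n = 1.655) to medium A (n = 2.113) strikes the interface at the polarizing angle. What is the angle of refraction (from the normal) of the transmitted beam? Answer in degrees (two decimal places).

θ_t ≈ 38.07°

tan θ_B = n₂/n₁ = 2.113/1.655 = 1.2767, so θ_B = 51.93°.
The refracted ray is perpendicular to the reflected ray, so θ_t = 90° − θ_B = 38.07°.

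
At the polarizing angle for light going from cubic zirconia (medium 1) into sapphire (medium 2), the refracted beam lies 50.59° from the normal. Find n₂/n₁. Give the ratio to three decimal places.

n₂/n₁ ≈ 0.822

At Brewster incidence θ_B = 90° − θ_t = 90° − 50.59° = 39.41°.
tan θ_B = n₂/n₁, so n₂/n₁ = tan 39.41° = 0.822.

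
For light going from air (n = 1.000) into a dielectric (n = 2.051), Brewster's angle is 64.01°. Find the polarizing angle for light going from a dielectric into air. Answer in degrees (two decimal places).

tan θ_B' = n₁/n₂ = 1/tan θ_B, so θ_B' = 90° − θ_B.
θ_B' = 90° − 64.01° = 25.99°.

θ_B' ≈ 25.99°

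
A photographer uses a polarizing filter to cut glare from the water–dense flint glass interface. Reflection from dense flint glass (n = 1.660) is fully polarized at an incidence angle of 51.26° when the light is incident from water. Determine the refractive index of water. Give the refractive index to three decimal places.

n ≈ 1.332

Brewster's law: tan θ_B = n₂/n₁ (light incident in water, refracted into dense flint glass).
n₁ = n₂ / tan θ_B = 1.660 / tan 51.26° = 1.332.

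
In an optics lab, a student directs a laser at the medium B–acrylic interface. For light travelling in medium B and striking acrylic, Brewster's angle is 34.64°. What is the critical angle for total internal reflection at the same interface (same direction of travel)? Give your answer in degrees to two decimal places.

θ_c ≈ 43.70°

From Brewster, n₂/n₁ = tan θ_B = tan 34.64° = 0.6909.
Then sin θ_c = n₂/n₁ = 0.6909, so θ_c = arcsin 0.6909 = 43.70°.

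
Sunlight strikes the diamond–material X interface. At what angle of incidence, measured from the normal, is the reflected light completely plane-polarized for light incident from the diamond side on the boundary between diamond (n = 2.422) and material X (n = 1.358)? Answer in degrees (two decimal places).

At Brewster's angle the reflected and refracted rays are perpendicular, which with Snell's law gives tan θ_B = n₂/n₁.
Brewster's condition: tan θ_B = n₂/n₁ = 1.358/2.422 = 0.5607.
θ_B = arctan(0.5607) = 29.28°.

θ_B ≈ 29.28°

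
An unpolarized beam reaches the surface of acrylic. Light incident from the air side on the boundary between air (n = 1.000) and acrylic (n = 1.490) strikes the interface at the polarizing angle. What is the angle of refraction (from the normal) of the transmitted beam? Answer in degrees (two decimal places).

First find Brewster's angle: tan θ_B = 1.490/1.000 = 1.4900, giving θ_B = 56.13°.
At Brewster's angle the reflected and refracted rays are perpendicular, so θ_t = 90° − θ_B = 90° − 56.13° = 33.87°.

θ_t ≈ 33.87°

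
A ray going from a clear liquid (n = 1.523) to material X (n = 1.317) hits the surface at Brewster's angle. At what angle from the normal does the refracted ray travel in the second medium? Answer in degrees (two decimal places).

θ_B = arctan(n₂/n₁) = arctan(1.317/1.523) = 40.85°.
The refracted ray is perpendicular to the reflected ray, so θ_t = 90° − θ_B = 49.15°.

θ_t ≈ 49.15°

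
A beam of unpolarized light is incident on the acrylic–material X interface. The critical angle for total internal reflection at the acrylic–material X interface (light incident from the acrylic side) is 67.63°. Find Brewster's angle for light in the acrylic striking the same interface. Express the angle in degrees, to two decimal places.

θ_B ≈ 42.76°

n₂/n₁ = sin θ_c = sin 67.63° = 0.9247.
tan θ_B equals the same ratio, so θ_B = arctan(0.9247) = 42.76°.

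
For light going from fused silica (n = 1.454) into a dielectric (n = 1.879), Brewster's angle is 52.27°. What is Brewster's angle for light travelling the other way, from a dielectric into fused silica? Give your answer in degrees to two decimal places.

θ_B' ≈ 37.73°

The two Brewster angles are complementary: θ_B' = 90° − θ_B = 90° − 52.27° = 37.73°.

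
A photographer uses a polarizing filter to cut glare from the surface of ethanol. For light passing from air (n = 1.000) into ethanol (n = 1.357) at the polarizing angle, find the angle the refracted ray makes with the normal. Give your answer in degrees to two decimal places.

θ_t ≈ 36.39°

θ_B = arctan(n₂/n₁) = arctan(1.357/1.000) = 53.61°.
At Brewster's angle the reflected and refracted rays are perpendicular, so θ_t = 90° − θ_B = 90° − 53.61° = 36.39°.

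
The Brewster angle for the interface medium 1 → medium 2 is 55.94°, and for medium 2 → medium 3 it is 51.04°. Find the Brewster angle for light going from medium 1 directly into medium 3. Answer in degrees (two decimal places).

n₂/n₁ = tan 55.94° = 1.4792 and n₃/n₂ = tan 51.04° = 1.2367.
So n₃/n₁ = (n₂/n₁)(n₃/n₂) = 1.4792 × 1.2367 = 1.8293.
θ_B(1→3) = arctan(1.8293) = 61.34°.

θ_B ≈ 61.34°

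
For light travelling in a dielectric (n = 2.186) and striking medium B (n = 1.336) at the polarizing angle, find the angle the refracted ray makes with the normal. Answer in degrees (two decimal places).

First find Brewster's angle: tan θ_B = 1.336/2.186 = 0.6112, giving θ_B = 31.43°.
At Brewster's angle the reflected and refracted rays are perpendicular, so θ_t = 90° − θ_B = 90° − 31.43° = 58.57°.

θ_t ≈ 58.57°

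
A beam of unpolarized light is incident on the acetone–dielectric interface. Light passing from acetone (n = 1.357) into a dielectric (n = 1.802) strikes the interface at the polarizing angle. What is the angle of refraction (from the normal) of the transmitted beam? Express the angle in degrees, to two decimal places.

θ_B = arctan(n₂/n₁) = arctan(1.802/1.357) = 53.02°.
At Brewster's angle the reflected and refracted rays are perpendicular, so θ_t = 90° − θ_B = 90° − 53.02° = 36.98°.

θ_t ≈ 36.98°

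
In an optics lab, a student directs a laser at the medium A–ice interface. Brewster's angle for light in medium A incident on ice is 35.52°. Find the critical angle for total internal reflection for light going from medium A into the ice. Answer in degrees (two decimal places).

n₂/n₁ = tan 35.52° = 0.7138; the critical angle satisfies sin θ_c = n₂/n₁.
θ_c = arcsin(0.7138) = 45.55°.

θ_c ≈ 45.55°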